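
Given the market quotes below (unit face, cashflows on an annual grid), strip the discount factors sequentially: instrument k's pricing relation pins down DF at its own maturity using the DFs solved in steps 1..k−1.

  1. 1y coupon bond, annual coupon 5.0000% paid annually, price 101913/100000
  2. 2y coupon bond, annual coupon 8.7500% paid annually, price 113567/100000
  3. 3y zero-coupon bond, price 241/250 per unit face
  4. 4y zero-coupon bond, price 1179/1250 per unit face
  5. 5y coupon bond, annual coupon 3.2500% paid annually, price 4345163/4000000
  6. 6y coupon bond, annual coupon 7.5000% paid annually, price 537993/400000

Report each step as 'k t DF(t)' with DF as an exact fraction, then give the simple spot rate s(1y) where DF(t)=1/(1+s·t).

step 1 [1y] bond c/1=1/20: DF=(101913/100000 − 1/20·(0))/(1+1/20) = 4853/5000 ≈ 0.970600
step 2 [2y] bond c/1=7/80: DF=(113567/100000 − 7/80·(0.970600))/(1+7/80) = 4831/5000 ≈ 0.966200
step 3 [3y] zero: DF = P = 241/250 ≈ 0.964000
step 4 [4y] zero: DF = P = 1179/1250 ≈ 0.943200
step 5 [5y] bond c/1=13/400: DF=(4345163/4000000 − 13/400·(0.970600+0.966200+0.964000+0.943200))/(1+13/400) = 9311/10000 ≈ 0.931100
step 6 [6y] bond c/1=3/40: DF=(537993/400000 − 3/40·(0.970600+0.966200+0.964000+0.943200+0.931100))/(1+3/40) = 459/500 ≈ 0.918000

1 1 4853/5000
2 2 4831/5000
3 3 241/250
4 4 1179/1250
5 5 9311/10000
6 6 459/500
s(1y) = (1/(4853/5000) − 1)/(1) = 147/4853 ≈ 3.0291%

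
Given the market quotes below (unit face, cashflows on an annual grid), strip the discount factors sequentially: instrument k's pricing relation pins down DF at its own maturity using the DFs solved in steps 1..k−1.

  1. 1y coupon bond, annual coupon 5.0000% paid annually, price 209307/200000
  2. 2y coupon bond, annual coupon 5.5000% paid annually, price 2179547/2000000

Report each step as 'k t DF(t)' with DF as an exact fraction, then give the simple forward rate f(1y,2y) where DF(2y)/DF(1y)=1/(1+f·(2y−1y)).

step 1 [1y] bond c/1=1/20: DF=(209307/200000 − 1/20·(0))/(1+1/20) = 9967/10000 ≈ 0.996700
step 2 [2y] bond c/1=11/200: DF=(2179547/2000000 − 11/200·(0.996700))/(1+11/200) = 981/1000 ≈ 0.981000

1 1 9967/10000
2 2 981/1000
f(1y,2y) = ((9967/10000)/(981/1000) − 1)/(1) = 157/9810 ≈ 1.6004%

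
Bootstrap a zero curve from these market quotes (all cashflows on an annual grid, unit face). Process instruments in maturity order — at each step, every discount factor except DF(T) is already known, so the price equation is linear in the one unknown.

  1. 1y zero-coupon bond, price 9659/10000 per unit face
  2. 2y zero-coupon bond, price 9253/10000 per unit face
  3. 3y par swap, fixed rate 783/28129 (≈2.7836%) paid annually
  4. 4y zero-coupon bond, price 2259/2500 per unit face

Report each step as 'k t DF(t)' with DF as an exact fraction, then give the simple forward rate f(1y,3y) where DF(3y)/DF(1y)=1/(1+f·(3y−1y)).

step 1 [1y] zero: DF = P = 9659/10000 ≈ 0.965900
step 2 [2y] zero: DF = P = 9253/10000 ≈ 0.925300
step 3 [3y] swap r/1=783/28129: DF=(1 − 783/28129·(0.965900+0.925300))/(1+783/28129) = 9217/10000 ≈ 0.921700
step 4 [4y] zero: DF = P = 2259/2500 ≈ 0.903600

1 1 9659/10000
2 2 9253/10000
3 3 9217/10000
4 4 2259/2500
f(1y,3y) = ((9659/10000)/(9217/10000) − 1)/(2) = 17/709 ≈ 2.3977%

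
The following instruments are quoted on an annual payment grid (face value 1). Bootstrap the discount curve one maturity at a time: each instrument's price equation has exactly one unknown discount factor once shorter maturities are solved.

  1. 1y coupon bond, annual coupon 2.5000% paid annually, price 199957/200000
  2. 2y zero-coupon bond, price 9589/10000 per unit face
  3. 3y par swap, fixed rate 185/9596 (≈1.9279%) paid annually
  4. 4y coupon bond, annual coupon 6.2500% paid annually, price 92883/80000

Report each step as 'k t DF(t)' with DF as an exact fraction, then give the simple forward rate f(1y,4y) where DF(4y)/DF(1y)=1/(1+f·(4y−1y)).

step 1 [1y] bond c/1=1/40: DF=(199957/200000 − 1/40·(0))/(1+1/40) = 4877/5000 ≈ 0.975400
step 2 [2y] zero: DF = P = 9589/10000 ≈ 0.958900
step 3 [3y] swap r/1=185/9596: DF=(1 − 185/9596·(0.975400+0.958900))/(1+185/9596) = 1889/2000 ≈ 0.944500
step 4 [4y] bond c/1=1/16: DF=(92883/80000 − 1/16·(0.975400+0.958900+0.944500))/(1+1/16) = 4617/5000 ≈ 0.923400

1 1 4877/5000
2 2 9589/10000
3 3 1889/2000
4 4 4617/5000
f(1y,4y) = ((4877/5000)/(4617/5000) − 1)/(3) = 260/13851 ≈ 1.8771%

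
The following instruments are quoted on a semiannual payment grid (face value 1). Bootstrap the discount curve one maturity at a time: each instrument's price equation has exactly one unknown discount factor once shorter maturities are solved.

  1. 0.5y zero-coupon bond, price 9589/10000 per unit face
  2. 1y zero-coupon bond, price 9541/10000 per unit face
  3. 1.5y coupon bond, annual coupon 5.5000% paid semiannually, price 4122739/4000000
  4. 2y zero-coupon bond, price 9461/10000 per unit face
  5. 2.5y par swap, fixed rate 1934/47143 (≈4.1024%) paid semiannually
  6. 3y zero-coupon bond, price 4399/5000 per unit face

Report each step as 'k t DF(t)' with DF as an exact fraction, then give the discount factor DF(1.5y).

1 1/2 9589/10000
2 1 9541/10000
3 3/2 9519/10000
4 2 9461/10000
5 5/2 9033/10000
6 3 4399/5000
DF(1.5y) = 9519/10000 ≈ 0.951900

step 1 [0.5y] zero: DF = P = 9589/10000 ≈ 0.958900
step 2 [1y] zero: DF = P = 9541/10000 ≈ 0.954100
step 3 [1.5y] bond c/2=11/400: DF=(4122739/4000000 − 11/400·(0.958900+0.954100))/(1+11/400) = 9519/10000 ≈ 0.951900
step 4 [2y] zero: DF = P = 9461/10000 ≈ 0.946100
step 5 [2.5y] swap r/2=967/47143: DF=(1 − 967/47143·(0.958900+0.954100+0.951900+0.946100))/(1+967/47143) = 9033/10000 ≈ 0.903300
step 6 [3y] zero: DF = P = 4399/5000 ≈ 0.879800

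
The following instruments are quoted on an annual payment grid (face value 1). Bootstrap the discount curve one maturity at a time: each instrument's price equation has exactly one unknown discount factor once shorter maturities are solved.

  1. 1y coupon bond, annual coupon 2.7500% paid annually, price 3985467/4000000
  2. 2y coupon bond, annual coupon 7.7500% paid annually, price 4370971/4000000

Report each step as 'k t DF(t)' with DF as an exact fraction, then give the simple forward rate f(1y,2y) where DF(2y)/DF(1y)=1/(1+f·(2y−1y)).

1 1 9697/10000
2 2 2361/2500
f(1y,2y) = ((9697/10000)/(2361/2500) − 1)/(1) = 253/9444 ≈ 2.6789%

step 1 [1y] bond c/1=11/400: DF=(3985467/4000000 − 11/400·(0))/(1+11/400) = 9697/10000 ≈ 0.969700
step 2 [2y] bond c/1=31/400: DF=(4370971/4000000 − 31/400·(0.969700))/(1+31/400) = 2361/2500 ≈ 0.944400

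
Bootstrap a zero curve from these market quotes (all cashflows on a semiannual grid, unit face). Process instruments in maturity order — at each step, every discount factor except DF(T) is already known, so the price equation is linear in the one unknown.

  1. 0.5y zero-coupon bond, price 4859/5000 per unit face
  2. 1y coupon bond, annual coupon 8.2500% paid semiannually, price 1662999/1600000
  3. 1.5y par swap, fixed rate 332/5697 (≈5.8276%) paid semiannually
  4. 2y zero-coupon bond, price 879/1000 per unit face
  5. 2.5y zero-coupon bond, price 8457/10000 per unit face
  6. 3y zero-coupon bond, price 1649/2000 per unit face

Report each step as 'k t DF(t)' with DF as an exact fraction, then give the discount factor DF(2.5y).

1 1/2 4859/5000
2 1 9597/10000
3 3/2 917/1000
4 2 879/1000
5 5/2 8457/10000
6 3 1649/2000
DF(2.5y) = 8457/10000 ≈ 0.845700

step 1 [0.5y] zero: DF = P = 4859/5000 ≈ 0.971800
step 2 [1y] bond c/2=33/800: DF=(1662999/1600000 − 33/800·(0.971800))/(1+33/800) = 9597/10000 ≈ 0.959700
step 3 [1.5y] swap r/2=166/5697: DF=(1 − 166/5697·(0.971800+0.959700))/(1+166/5697) = 917/1000 ≈ 0.917000
step 4 [2y] zero: DF = P = 879/1000 ≈ 0.879000
step 5 [2.5y] zero: DF = P = 8457/10000 ≈ 0.845700
step 6 [3y] zero: DF = P = 1649/2000 ≈ 0.824500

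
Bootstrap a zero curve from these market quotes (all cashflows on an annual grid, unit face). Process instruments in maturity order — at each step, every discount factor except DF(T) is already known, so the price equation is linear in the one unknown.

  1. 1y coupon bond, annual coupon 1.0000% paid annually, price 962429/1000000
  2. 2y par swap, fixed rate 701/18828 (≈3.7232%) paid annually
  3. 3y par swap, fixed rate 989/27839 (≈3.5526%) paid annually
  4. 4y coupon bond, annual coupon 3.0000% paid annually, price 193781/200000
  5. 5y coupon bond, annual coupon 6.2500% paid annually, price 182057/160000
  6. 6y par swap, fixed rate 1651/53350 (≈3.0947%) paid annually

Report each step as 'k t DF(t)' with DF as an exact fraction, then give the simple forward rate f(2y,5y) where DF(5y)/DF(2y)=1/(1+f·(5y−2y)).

1 1 9529/10000
2 2 9299/10000
3 3 9011/10000
4 4 2149/2500
5 5 4283/5000
6 6 8349/10000
f(2y,5y) = ((9299/10000)/(4283/5000) − 1)/(3) = 733/25698 ≈ 2.8524%

step 1 [1y] bond c/1=1/100: DF=(962429/1000000 − 1/100·(0))/(1+1/100) = 9529/10000 ≈ 0.952900
step 2 [2y] swap r/1=701/18828: DF=(1 − 701/18828·(0.952900))/(1+701/18828) = 9299/10000 ≈ 0.929900
step 3 [3y] swap r/1=989/27839: DF=(1 − 989/27839·(0.952900+0.929900))/(1+989/27839) = 9011/10000 ≈ 0.901100
step 4 [4y] bond c/1=3/100: DF=(193781/200000 − 3/100·(0.952900+0.929900+0.901100))/(1+3/100) = 2149/2500 ≈ 0.859600
step 5 [5y] bond c/1=1/16: DF=(182057/160000 − 1/16·(0.952900+0.929900+0.901100+0.859600))/(1+1/16) = 4283/5000 ≈ 0.856600
step 6 [6y] swap r/1=1651/53350: DF=(1 − 1651/53350·(0.952900+0.929900+0.901100+0.859600+0.856600))/(1+1651/53350) = 8349/10000 ≈ 0.834900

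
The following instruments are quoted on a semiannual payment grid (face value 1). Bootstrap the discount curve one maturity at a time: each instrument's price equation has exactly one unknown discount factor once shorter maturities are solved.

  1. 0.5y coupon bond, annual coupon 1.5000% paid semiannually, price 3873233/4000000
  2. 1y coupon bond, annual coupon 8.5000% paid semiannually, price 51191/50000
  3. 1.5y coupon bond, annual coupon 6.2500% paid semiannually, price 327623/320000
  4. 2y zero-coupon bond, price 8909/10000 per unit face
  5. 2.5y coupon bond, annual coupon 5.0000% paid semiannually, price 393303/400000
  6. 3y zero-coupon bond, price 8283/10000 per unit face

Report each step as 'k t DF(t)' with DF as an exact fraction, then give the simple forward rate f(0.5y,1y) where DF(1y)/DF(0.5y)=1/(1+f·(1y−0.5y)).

step 1 [0.5y] bond c/2=3/400: DF=(3873233/4000000 − 3/400·(0))/(1+3/400) = 9611/10000 ≈ 0.961100
step 2 [1y] bond c/2=17/400: DF=(51191/50000 − 17/400·(0.961100))/(1+17/400) = 9429/10000 ≈ 0.942900
step 3 [1.5y] bond c/2=1/32: DF=(327623/320000 − 1/32·(0.961100+0.942900))/(1+1/32) = 9351/10000 ≈ 0.935100
step 4 [2y] zero: DF = P = 8909/10000 ≈ 0.890900
step 5 [2.5y] bond c/2=1/40: DF=(393303/400000 − 1/40·(0.961100+0.942900+0.935100+0.890900))/(1+1/40) = 8683/10000 ≈ 0.868300
step 6 [3y] zero: DF = P = 8283/10000 ≈ 0.828300

1 1/2 9611/10000
2 1 9429/10000
3 3/2 9351/10000
4 2 8909/10000
5 5/2 8683/10000
6 3 8283/10000
f(0.5y,1y) = ((9611/10000)/(9429/10000) − 1)/(1/2) = 52/1347 ≈ 3.8604%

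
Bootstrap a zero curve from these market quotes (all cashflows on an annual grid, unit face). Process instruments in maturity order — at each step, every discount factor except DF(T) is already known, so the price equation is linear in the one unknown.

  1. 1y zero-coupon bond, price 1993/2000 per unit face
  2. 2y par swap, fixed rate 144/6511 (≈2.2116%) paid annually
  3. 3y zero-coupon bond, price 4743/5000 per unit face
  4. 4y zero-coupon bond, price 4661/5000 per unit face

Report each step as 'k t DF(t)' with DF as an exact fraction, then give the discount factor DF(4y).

step 1 [1y] zero: DF = P = 1993/2000 ≈ 0.996500
step 2 [2y] swap r/1=144/6511: DF=(1 − 144/6511·(0.996500))/(1+144/6511) = 598/625 ≈ 0.956800
step 3 [3y] zero: DF = P = 4743/5000 ≈ 0.948600
step 4 [4y] zero: DF = P = 4661/5000 ≈ 0.932200

1 1 1993/2000
2 2 598/625
3 3 4743/5000
4 4 4661/5000
DF(4y) = 4661/5000 ≈ 0.932200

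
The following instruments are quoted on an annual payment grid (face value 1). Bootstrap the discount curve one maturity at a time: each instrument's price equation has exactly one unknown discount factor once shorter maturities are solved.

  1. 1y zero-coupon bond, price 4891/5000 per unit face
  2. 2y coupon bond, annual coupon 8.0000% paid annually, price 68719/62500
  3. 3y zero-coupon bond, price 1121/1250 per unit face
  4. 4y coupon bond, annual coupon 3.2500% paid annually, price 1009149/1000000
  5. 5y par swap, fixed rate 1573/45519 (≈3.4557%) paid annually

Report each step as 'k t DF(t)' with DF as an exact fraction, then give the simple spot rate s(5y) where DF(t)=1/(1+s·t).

step 1 [1y] zero: DF = P = 4891/5000 ≈ 0.978200
step 2 [2y] bond c/1=2/25: DF=(68719/62500 − 2/25·(0.978200))/(1+2/25) = 591/625 ≈ 0.945600
step 3 [3y] zero: DF = P = 1121/1250 ≈ 0.896800
step 4 [4y] bond c/1=13/400: DF=(1009149/1000000 − 13/400·(0.978200+0.945600+0.896800))/(1+13/400) = 4443/5000 ≈ 0.888600
step 5 [5y] swap r/1=1573/45519: DF=(1 − 1573/45519·(0.978200+0.945600+0.896800+0.888600))/(1+1573/45519) = 8427/10000 ≈ 0.842700

1 1 4891/5000
2 2 591/625
3 3 1121/1250
4 4 4443/5000
5 5 8427/10000
s(5y) = (1/(8427/10000) − 1)/(5) = 1573/42135 ≈ 3.7332%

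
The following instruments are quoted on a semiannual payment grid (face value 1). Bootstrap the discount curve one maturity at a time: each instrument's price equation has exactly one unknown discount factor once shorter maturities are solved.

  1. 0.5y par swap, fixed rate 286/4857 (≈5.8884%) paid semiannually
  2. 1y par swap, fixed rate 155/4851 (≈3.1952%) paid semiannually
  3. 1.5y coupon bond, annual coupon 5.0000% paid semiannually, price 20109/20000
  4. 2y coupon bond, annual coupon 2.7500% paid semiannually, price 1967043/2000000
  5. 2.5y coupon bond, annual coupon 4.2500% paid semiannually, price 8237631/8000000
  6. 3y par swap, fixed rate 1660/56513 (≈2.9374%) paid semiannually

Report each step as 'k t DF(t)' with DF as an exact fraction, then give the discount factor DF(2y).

1 1/2 4857/5000
2 1 969/1000
3 3/2 1167/1250
4 2 582/625
5 5/2 9291/10000
6 3 917/1000
DF(2y) = 582/625 ≈ 0.931200

step 1 [0.5y] swap r/2=143/4857: DF=(1 − 143/4857·(0))/(1+143/4857) = 4857/5000 ≈ 0.971400
step 2 [1y] swap r/2=155/9702: DF=(1 − 155/9702·(0.971400))/(1+155/9702) = 969/1000 ≈ 0.969000
step 3 [1.5y] bond c/2=1/40: DF=(20109/20000 − 1/40·(0.971400+0.969000))/(1+1/40) = 1167/1250 ≈ 0.933600
step 4 [2y] bond c/2=11/800: DF=(1967043/2000000 − 11/800·(0.971400+0.969000+0.933600))/(1+11/800) = 582/625 ≈ 0.931200
step 5 [2.5y] bond c/2=17/800: DF=(8237631/8000000 − 17/800·(0.971400+0.969000+0.933600+0.931200))/(1+17/800) = 9291/10000 ≈ 0.929100
step 6 [3y] swap r/2=830/56513: DF=(1 − 830/56513·(0.971400+0.969000+0.933600+0.931200+0.929100))/(1+830/56513) = 917/1000 ≈ 0.917000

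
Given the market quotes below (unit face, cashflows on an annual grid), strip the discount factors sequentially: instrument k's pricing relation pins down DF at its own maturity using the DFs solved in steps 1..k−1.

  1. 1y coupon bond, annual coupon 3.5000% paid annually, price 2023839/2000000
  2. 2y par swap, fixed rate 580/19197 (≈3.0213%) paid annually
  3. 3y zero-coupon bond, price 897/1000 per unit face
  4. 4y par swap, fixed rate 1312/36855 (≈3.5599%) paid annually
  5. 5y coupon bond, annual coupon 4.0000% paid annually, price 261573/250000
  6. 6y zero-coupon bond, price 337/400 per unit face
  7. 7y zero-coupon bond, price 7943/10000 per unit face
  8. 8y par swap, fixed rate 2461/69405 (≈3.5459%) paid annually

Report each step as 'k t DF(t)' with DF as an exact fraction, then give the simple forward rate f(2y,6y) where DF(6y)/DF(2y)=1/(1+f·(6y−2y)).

1 1 9777/10000
2 2 471/500
3 3 897/1000
4 4 543/625
5 5 8643/10000
6 6 337/400
7 7 7943/10000
8 8 7539/10000
f(2y,6y) = ((471/500)/(337/400) − 1)/(4) = 199/6740 ≈ 2.9525%

step 1 [1y] bond c/1=7/200: DF=(2023839/2000000 − 7/200·(0))/(1+7/200) = 9777/10000 ≈ 0.977700
step 2 [2y] swap r/1=580/19197: DF=(1 − 580/19197·(0.977700))/(1+580/19197) = 471/500 ≈ 0.942000
step 3 [3y] zero: DF = P = 897/1000 ≈ 0.897000
step 4 [4y] swap r/1=1312/36855: DF=(1 − 1312/36855·(0.977700+0.942000+0.897000))/(1+1312/36855) = 543/625 ≈ 0.868800
step 5 [5y] bond c/1=1/25: DF=(261573/250000 − 1/25·(0.977700+0.942000+0.897000+0.868800))/(1+1/25) = 8643/10000 ≈ 0.864300
step 6 [6y] zero: DF = P = 337/400 ≈ 0.842500
step 7 [7y] zero: DF = P = 7943/10000 ≈ 0.794300
step 8 [8y] swap r/1=2461/69405: DF=(1 − 2461/69405·(0.977700+0.942000+0.897000+0.868800+0.864300+0.842500+0.794300))/(1+2461/69405) = 7539/10000 ≈ 0.753900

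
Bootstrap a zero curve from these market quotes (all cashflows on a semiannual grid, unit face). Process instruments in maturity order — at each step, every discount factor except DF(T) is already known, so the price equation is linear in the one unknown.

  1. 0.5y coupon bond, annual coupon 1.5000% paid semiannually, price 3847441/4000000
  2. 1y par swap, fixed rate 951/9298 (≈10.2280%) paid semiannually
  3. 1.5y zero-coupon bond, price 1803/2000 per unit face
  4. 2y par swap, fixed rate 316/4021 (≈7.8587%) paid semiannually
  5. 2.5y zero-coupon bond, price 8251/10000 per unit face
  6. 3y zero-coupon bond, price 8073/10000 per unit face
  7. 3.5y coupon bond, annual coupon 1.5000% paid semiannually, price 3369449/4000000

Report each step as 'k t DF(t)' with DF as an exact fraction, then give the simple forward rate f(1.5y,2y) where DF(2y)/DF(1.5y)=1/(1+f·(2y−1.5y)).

step 1 [0.5y] bond c/2=3/400: DF=(3847441/4000000 − 3/400·(0))/(1+3/400) = 9547/10000 ≈ 0.954700
step 2 [1y] swap r/2=951/18596: DF=(1 − 951/18596·(0.954700))/(1+951/18596) = 9049/10000 ≈ 0.904900
step 3 [1.5y] zero: DF = P = 1803/2000 ≈ 0.901500
step 4 [2y] swap r/2=158/4021: DF=(1 − 158/4021·(0.954700+0.904900+0.901500))/(1+158/4021) = 4289/5000 ≈ 0.857800
step 5 [2.5y] zero: DF = P = 8251/10000 ≈ 0.825100
step 6 [3y] zero: DF = P = 8073/10000 ≈ 0.807300
step 7 [3.5y] bond c/2=3/400: DF=(3369449/4000000 − 3/400·(0.954700+0.904900+0.901500+0.857800+0.825100+0.807300))/(1+3/400) = 797/1000 ≈ 0.797000

1 1/2 9547/10000
2 1 9049/10000
3 3/2 1803/2000
4 2 4289/5000
5 5/2 8251/10000
6 3 8073/10000
7 7/2 797/1000
f(1.5y,2y) = ((1803/2000)/(4289/5000) − 1)/(1/2) = 437/4289 ≈ 10.1889%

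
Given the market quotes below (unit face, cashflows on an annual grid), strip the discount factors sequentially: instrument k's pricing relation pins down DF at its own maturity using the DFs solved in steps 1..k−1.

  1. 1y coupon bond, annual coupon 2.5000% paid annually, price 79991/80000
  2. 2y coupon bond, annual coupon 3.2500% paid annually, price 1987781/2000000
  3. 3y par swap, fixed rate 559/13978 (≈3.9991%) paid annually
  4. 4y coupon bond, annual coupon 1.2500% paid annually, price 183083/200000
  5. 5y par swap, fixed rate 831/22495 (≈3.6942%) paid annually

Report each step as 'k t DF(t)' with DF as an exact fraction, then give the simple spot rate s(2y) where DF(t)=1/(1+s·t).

step 1 [1y] bond c/1=1/40: DF=(79991/80000 − 1/40·(0))/(1+1/40) = 1951/2000 ≈ 0.975500
step 2 [2y] bond c/1=13/400: DF=(1987781/2000000 − 13/400·(0.975500))/(1+13/400) = 9319/10000 ≈ 0.931900
step 3 [3y] swap r/1=559/13978: DF=(1 − 559/13978·(0.975500+0.931900))/(1+559/13978) = 4441/5000 ≈ 0.888200
step 4 [4y] bond c/1=1/80: DF=(183083/200000 − 1/80·(0.975500+0.931900+0.888200))/(1+1/80) = 1087/1250 ≈ 0.869600
step 5 [5y] swap r/1=831/22495: DF=(1 − 831/22495·(0.975500+0.931900+0.888200+0.869600))/(1+831/22495) = 4169/5000 ≈ 0.833800

1 1 1951/2000
2 2 9319/10000
3 3 4441/5000
4 4 1087/1250
5 5 4169/5000
s(2y) = (1/(9319/10000) − 1)/(2) = 681/18638 ≈ 3.6538%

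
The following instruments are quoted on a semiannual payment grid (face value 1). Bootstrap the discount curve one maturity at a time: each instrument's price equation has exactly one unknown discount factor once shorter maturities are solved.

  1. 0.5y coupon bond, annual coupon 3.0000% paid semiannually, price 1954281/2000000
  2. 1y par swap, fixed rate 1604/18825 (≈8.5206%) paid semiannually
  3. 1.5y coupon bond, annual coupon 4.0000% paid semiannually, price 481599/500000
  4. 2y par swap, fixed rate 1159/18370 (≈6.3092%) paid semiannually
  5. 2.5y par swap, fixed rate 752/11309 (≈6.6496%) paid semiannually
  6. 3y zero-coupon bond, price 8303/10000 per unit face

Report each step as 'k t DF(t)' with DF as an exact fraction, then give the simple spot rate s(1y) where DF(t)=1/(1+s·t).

step 1 [0.5y] bond c/2=3/200: DF=(1954281/2000000 − 3/200·(0))/(1+3/200) = 9627/10000 ≈ 0.962700
step 2 [1y] swap r/2=802/18825: DF=(1 − 802/18825·(0.962700))/(1+802/18825) = 4599/5000 ≈ 0.919800
step 3 [1.5y] bond c/2=1/50: DF=(481599/500000 − 1/50·(0.962700+0.919800))/(1+1/50) = 4537/5000 ≈ 0.907400
step 4 [2y] swap r/2=1159/36740: DF=(1 − 1159/36740·(0.962700+0.919800+0.907400))/(1+1159/36740) = 8841/10000 ≈ 0.884100
step 5 [2.5y] swap r/2=376/11309: DF=(1 − 376/11309·(0.962700+0.919800+0.907400+0.884100))/(1+376/11309) = 531/625 ≈ 0.849600
step 6 [3y] zero: DF = P = 8303/10000 ≈ 0.830300

1 1/2 9627/10000
2 1 4599/5000
3 3/2 4537/5000
4 2 8841/10000
5 5/2 531/625
6 3 8303/10000
s(1y) = (1/(4599/5000) − 1)/(1) = 401/4599 ≈ 8.7193%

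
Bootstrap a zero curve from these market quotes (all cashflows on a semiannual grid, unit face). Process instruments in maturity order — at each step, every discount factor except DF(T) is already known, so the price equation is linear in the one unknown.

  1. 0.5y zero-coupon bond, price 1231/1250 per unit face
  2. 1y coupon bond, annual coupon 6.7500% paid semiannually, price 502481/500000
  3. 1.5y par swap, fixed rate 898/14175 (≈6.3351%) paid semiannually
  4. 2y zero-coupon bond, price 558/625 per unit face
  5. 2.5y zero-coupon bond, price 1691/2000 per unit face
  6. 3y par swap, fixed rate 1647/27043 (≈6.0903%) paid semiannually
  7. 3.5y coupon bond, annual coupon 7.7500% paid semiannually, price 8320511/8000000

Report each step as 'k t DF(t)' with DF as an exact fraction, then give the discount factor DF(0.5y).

1 1/2 1231/1250
2 1 47/50
3 3/2 4551/5000
4 2 558/625
5 5/2 1691/2000
6 3 8353/10000
7 7/2 1599/2000
DF(0.5y) = 1231/1250 ≈ 0.984800

step 1 [0.5y] zero: DF = P = 1231/1250 ≈ 0.984800
step 2 [1y] bond c/2=27/800: DF=(502481/500000 − 27/800·(0.984800))/(1+27/800) = 47/50 ≈ 0.940000
step 3 [1.5y] swap r/2=449/14175: DF=(1 − 449/14175·(0.984800+0.940000))/(1+449/14175) = 4551/5000 ≈ 0.910200
step 4 [2y] zero: DF = P = 558/625 ≈ 0.892800
step 5 [2.5y] zero: DF = P = 1691/2000 ≈ 0.845500
step 6 [3y] swap r/2=1647/54086: DF=(1 − 1647/54086·(0.984800+0.940000+0.910200+0.892800+0.845500))/(1+1647/54086) = 8353/10000 ≈ 0.835300
step 7 [3.5y] bond c/2=31/800: DF=(8320511/8000000 − 31/800·(0.984800+0.940000+0.910200+0.892800+0.845500+0.835300))/(1+31/800) = 1599/2000 ≈ 0.799500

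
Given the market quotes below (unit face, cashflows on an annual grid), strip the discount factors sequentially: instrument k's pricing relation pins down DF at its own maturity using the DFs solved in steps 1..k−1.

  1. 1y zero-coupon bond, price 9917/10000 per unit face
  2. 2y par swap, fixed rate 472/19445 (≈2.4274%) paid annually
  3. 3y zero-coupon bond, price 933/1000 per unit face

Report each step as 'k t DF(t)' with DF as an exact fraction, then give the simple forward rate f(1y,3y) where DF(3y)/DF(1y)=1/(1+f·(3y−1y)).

1 1 9917/10000
2 2 1191/1250
3 3 933/1000
f(1y,3y) = ((9917/10000)/(933/1000) − 1)/(2) = 587/18660 ≈ 3.1458%

step 1 [1y] zero: DF = P = 9917/10000 ≈ 0.991700
step 2 [2y] swap r/1=472/19445: DF=(1 − 472/19445·(0.991700))/(1+472/19445) = 1191/1250 ≈ 0.952800
step 3 [3y] zero: DF = P = 933/1000 ≈ 0.933000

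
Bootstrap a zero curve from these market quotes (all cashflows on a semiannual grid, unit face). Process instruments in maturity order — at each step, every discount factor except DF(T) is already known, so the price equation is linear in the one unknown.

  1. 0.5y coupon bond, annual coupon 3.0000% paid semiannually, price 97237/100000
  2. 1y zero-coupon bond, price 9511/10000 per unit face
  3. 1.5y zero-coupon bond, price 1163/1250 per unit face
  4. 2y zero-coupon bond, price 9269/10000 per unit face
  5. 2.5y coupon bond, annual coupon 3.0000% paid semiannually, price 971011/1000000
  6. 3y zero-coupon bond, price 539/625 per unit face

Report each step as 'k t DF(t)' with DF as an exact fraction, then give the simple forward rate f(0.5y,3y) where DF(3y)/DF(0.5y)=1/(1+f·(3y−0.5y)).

step 1 [0.5y] bond c/2=3/200: DF=(97237/100000 − 3/200·(0))/(1+3/200) = 479/500 ≈ 0.958000
step 2 [1y] zero: DF = P = 9511/10000 ≈ 0.951100
step 3 [1.5y] zero: DF = P = 1163/1250 ≈ 0.930400
step 4 [2y] zero: DF = P = 9269/10000 ≈ 0.926900
step 5 [2.5y] bond c/2=3/200: DF=(971011/1000000 − 3/200·(0.958000+0.951100+0.930400+0.926900))/(1+3/200) = 901/1000 ≈ 0.901000
step 6 [3y] zero: DF = P = 539/625 ≈ 0.862400

1 1/2 479/500
2 1 9511/10000
3 3/2 1163/1250
4 2 9269/10000
5 5/2 901/1000
6 3 539/625
f(0.5y,3y) = ((479/500)/(539/625) − 1)/(5/2) = 239/5390 ≈ 4.4341%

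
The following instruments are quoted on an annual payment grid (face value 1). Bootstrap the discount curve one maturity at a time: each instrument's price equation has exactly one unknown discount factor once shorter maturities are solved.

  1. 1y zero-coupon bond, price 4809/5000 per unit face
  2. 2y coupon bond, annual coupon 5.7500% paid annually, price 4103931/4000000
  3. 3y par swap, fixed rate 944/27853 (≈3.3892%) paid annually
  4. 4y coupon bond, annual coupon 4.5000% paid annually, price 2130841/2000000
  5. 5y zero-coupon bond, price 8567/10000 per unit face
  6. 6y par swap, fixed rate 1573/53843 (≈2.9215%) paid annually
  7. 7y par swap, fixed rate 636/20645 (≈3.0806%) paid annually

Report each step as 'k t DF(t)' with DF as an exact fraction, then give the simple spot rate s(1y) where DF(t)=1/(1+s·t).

step 1 [1y] zero: DF = P = 4809/5000 ≈ 0.961800
step 2 [2y] bond c/1=23/400: DF=(4103931/4000000 − 23/400·(0.961800))/(1+23/400) = 9179/10000 ≈ 0.917900
step 3 [3y] swap r/1=944/27853: DF=(1 − 944/27853·(0.961800+0.917900))/(1+944/27853) = 566/625 ≈ 0.905600
step 4 [4y] bond c/1=9/200: DF=(2130841/2000000 − 9/200·(0.961800+0.917900+0.905600))/(1+9/200) = 2249/2500 ≈ 0.899600
step 5 [5y] zero: DF = P = 8567/10000 ≈ 0.856700
step 6 [6y] swap r/1=1573/53843: DF=(1 − 1573/53843·(0.961800+0.917900+0.905600+0.899600+0.856700))/(1+1573/53843) = 8427/10000 ≈ 0.842700
step 7 [7y] swap r/1=636/20645: DF=(1 − 636/20645·(0.961800+0.917900+0.905600+0.899600+0.856700+0.842700))/(1+636/20645) = 2023/2500 ≈ 0.809200

1 1 4809/5000
2 2 9179/10000
3 3 566/625
4 4 2249/2500
5 5 8567/10000
6 6 8427/10000
7 7 2023/2500
s(1y) = (1/(4809/5000) − 1)/(1) = 191/4809 ≈ 3.9717%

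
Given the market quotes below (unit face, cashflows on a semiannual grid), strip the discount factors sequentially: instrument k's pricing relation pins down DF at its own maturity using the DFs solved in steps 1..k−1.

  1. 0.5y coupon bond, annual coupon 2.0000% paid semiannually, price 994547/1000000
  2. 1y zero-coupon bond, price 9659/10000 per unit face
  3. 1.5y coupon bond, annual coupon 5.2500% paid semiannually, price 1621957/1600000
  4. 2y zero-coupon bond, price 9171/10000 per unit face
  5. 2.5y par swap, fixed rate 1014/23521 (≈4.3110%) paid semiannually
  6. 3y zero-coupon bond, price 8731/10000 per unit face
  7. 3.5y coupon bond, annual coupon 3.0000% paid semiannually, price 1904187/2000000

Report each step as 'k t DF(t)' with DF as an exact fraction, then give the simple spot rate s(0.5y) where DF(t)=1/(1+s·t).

step 1 [0.5y] bond c/2=1/100: DF=(994547/1000000 − 1/100·(0))/(1+1/100) = 9847/10000 ≈ 0.984700
step 2 [1y] zero: DF = P = 9659/10000 ≈ 0.965900
step 3 [1.5y] bond c/2=21/800: DF=(1621957/1600000 − 21/800·(0.984700+0.965900))/(1+21/800) = 9379/10000 ≈ 0.937900
step 4 [2y] zero: DF = P = 9171/10000 ≈ 0.917100
step 5 [2.5y] swap r/2=507/23521: DF=(1 − 507/23521·(0.984700+0.965900+0.937900+0.917100))/(1+507/23521) = 4493/5000 ≈ 0.898600
step 6 [3y] zero: DF = P = 8731/10000 ≈ 0.873100
step 7 [3.5y] bond c/2=3/200: DF=(1904187/2000000 − 3/200·(0.984700+0.965900+0.937900+0.917100+0.898600+0.873100))/(1+3/200) = 2139/2500 ≈ 0.855600

1 1/2 9847/10000
2 1 9659/10000
3 3/2 9379/10000
4 2 9171/10000
5 5/2 4493/5000
6 3 8731/10000
7 7/2 2139/2500
s(0.5y) = (1/(9847/10000) − 1)/(1/2) = 306/9847 ≈ 3.1075%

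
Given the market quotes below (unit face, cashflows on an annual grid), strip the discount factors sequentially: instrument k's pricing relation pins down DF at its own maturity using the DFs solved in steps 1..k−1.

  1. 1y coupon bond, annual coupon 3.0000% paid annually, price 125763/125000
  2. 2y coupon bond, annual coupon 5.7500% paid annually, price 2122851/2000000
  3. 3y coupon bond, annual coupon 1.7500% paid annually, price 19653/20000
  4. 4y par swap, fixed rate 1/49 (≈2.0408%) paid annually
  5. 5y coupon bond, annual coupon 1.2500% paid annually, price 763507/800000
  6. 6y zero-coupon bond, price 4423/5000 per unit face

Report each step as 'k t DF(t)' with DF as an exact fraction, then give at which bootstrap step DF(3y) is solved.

1 1 1221/1250
2 2 4753/5000
3 3 4663/5000
4 4 2307/2500
5 5 8959/10000
6 6 4423/5000
DF(3y) is solved at step 3

step 1 [1y] bond c/1=3/100: DF=(125763/125000 − 3/100·(0))/(1+3/100) = 1221/1250 ≈ 0.976800
step 2 [2y] bond c/1=23/400: DF=(2122851/2000000 − 23/400·(0.976800))/(1+23/400) = 4753/5000 ≈ 0.950600
step 3 [3y] bond c/1=7/400: DF=(19653/20000 − 7/400·(0.976800+0.950600))/(1+7/400) = 4663/5000 ≈ 0.932600
step 4 [4y] swap r/1=1/49: DF=(1 − 1/49·(0.976800+0.950600+0.932600))/(1+1/49) = 2307/2500 ≈ 0.922800
step 5 [5y] bond c/1=1/80: DF=(763507/800000 − 1/80·(0.976800+0.950600+0.932600+0.922800))/(1+1/80) = 8959/10000 ≈ 0.895900
step 6 [6y] zero: DF = P = 4423/5000 ≈ 0.884600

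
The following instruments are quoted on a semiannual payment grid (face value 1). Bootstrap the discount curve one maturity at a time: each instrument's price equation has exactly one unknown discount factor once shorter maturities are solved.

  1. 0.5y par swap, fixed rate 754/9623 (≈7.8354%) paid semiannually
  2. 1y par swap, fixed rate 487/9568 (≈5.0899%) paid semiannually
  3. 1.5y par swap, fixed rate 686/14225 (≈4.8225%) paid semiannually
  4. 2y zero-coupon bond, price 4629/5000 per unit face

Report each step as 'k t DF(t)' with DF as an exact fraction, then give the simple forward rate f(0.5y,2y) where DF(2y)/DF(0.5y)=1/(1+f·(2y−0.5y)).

step 1 [0.5y] swap r/2=377/9623: DF=(1 − 377/9623·(0))/(1+377/9623) = 9623/10000 ≈ 0.962300
step 2 [1y] swap r/2=487/19136: DF=(1 − 487/19136·(0.962300))/(1+487/19136) = 9513/10000 ≈ 0.951300
step 3 [1.5y] swap r/2=343/14225: DF=(1 − 343/14225·(0.962300+0.951300))/(1+343/14225) = 4657/5000 ≈ 0.931400
step 4 [2y] zero: DF = P = 4629/5000 ≈ 0.925800

1 1/2 9623/10000
2 1 9513/10000
3 3/2 4657/5000
4 2 4629/5000
f(0.5y,2y) = ((9623/10000)/(4629/5000) − 1)/(3/2) = 365/13887 ≈ 2.6284%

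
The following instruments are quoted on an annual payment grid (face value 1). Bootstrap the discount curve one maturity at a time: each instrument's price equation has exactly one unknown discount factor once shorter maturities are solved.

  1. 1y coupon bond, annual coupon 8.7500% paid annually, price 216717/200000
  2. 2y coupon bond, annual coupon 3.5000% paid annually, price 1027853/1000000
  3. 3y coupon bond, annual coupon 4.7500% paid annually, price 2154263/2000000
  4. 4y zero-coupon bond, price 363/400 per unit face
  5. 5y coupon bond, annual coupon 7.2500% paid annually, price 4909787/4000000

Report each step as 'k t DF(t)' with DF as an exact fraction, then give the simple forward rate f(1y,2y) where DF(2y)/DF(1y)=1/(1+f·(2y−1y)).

1 1 2491/2500
2 2 4797/5000
3 3 2349/2500
4 4 363/400
5 5 4437/5000
f(1y,2y) = ((2491/2500)/(4797/5000) − 1)/(1) = 185/4797 ≈ 3.8566%

step 1 [1y] bond c/1=7/80: DF=(216717/200000 − 7/80·(0))/(1+7/80) = 2491/2500 ≈ 0.996400
step 2 [2y] bond c/1=7/200: DF=(1027853/1000000 − 7/200·(0.996400))/(1+7/200) = 4797/5000 ≈ 0.959400
step 3 [3y] bond c/1=19/400: DF=(2154263/2000000 − 19/400·(0.996400+0.959400))/(1+19/400) = 2349/2500 ≈ 0.939600
step 4 [4y] zero: DF = P = 363/400 ≈ 0.907500
step 5 [5y] bond c/1=29/400: DF=(4909787/4000000 − 29/400·(0.996400+0.959400+0.939600+0.907500))/(1+29/400) = 4437/5000 ≈ 0.887400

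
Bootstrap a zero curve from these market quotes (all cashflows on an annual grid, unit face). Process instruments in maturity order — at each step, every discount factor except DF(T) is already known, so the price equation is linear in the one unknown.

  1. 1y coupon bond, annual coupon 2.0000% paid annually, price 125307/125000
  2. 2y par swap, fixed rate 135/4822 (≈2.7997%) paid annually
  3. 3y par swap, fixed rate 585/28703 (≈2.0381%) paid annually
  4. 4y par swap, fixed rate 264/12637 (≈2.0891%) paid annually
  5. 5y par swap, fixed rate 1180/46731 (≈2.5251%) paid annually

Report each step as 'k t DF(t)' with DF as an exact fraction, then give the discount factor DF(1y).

1 1 2457/2500
2 2 473/500
3 3 1883/2000
4 4 1151/1250
5 5 441/500
DF(1y) = 2457/2500 ≈ 0.982800

step 1 [1y] bond c/1=1/50: DF=(125307/125000 − 1/50·(0))/(1+1/50) = 2457/2500 ≈ 0.982800
step 2 [2y] swap r/1=135/4822: DF=(1 − 135/4822·(0.982800))/(1+135/4822) = 473/500 ≈ 0.946000
step 3 [3y] swap r/1=585/28703: DF=(1 − 585/28703·(0.982800+0.946000))/(1+585/28703) = 1883/2000 ≈ 0.941500
step 4 [4y] swap r/1=264/12637: DF=(1 − 264/12637·(0.982800+0.946000+0.941500))/(1+264/12637) = 1151/1250 ≈ 0.920800
step 5 [5y] swap r/1=1180/46731: DF=(1 − 1180/46731·(0.982800+0.946000+0.941500+0.920800))/(1+1180/46731) = 441/500 ≈ 0.882000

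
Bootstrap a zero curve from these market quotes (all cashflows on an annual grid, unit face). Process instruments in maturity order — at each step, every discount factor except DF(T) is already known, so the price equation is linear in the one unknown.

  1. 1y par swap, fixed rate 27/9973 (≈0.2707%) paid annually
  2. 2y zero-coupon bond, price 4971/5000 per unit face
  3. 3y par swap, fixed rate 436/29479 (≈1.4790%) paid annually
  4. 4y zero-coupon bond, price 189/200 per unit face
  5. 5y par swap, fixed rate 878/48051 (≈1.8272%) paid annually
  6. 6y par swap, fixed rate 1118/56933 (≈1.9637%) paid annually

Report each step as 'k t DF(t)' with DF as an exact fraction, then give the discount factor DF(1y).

1 1 9973/10000
2 2 4971/5000
3 3 2391/2500
4 4 189/200
5 5 4561/5000
6 6 4441/5000
DF(1y) = 9973/10000 ≈ 0.997300

step 1 [1y] swap r/1=27/9973: DF=(1 − 27/9973·(0))/(1+27/9973) = 9973/10000 ≈ 0.997300
step 2 [2y] zero: DF = P = 4971/5000 ≈ 0.994200
step 3 [3y] swap r/1=436/29479: DF=(1 − 436/29479·(0.997300+0.994200))/(1+436/29479) = 2391/2500 ≈ 0.956400
step 4 [4y] zero: DF = P = 189/200 ≈ 0.945000
step 5 [5y] swap r/1=878/48051: DF=(1 − 878/48051·(0.997300+0.994200+0.956400+0.945000))/(1+878/48051) = 4561/5000 ≈ 0.912200
step 6 [6y] swap r/1=1118/56933: DF=(1 − 1118/56933·(0.997300+0.994200+0.956400+0.945000+0.912200))/(1+1118/56933) = 4441/5000 ≈ 0.888200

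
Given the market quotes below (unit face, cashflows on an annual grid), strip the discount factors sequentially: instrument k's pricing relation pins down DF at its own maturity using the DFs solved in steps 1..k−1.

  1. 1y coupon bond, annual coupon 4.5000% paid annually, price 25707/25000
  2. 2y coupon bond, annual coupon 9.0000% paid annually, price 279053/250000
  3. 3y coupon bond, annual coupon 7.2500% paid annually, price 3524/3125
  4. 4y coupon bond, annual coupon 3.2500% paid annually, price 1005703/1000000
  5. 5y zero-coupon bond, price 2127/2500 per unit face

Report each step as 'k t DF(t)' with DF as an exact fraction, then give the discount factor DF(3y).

1 1 123/125
2 2 2357/2500
3 3 2303/2500
4 4 2211/2500
5 5 2127/2500
DF(3y) = 2303/2500 ≈ 0.921200

step 1 [1y] bond c/1=9/200: DF=(25707/25000 − 9/200·(0))/(1+9/200) = 123/125 ≈ 0.984000
step 2 [2y] bond c/1=9/100: DF=(279053/250000 − 9/100·(0.984000))/(1+9/100) = 2357/2500 ≈ 0.942800
step 3 [3y] bond c/1=29/400: DF=(3524/3125 − 29/400·(0.984000+0.942800))/(1+29/400) = 2303/2500 ≈ 0.921200
step 4 [4y] bond c/1=13/400: DF=(1005703/1000000 − 13/400·(0.984000+0.942800+0.921200))/(1+13/400) = 2211/2500 ≈ 0.884400
step 5 [5y] zero: DF = P = 2127/2500 ≈ 0.850800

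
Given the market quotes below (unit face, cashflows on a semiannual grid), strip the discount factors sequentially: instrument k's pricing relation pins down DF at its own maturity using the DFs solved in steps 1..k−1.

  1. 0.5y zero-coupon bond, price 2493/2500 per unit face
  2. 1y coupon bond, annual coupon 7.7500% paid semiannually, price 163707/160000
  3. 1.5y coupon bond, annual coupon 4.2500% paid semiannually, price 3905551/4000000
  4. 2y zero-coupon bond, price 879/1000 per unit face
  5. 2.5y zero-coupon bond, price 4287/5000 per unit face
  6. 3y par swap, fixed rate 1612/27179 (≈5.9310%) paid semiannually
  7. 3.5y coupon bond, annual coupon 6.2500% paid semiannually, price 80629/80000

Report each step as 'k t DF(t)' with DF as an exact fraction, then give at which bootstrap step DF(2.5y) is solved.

1 1/2 2493/2500
2 1 4739/5000
3 3/2 2289/2500
4 2 879/1000
5 5/2 4287/5000
6 3 2097/2500
7 7/2 4063/5000
DF(2.5y) is solved at step 5

step 1 [0.5y] zero: DF = P = 2493/2500 ≈ 0.997200
step 2 [1y] bond c/2=31/800: DF=(163707/160000 − 31/800·(0.997200))/(1+31/800) = 4739/5000 ≈ 0.947800
step 3 [1.5y] bond c/2=17/800: DF=(3905551/4000000 − 17/800·(0.997200+0.947800))/(1+17/800) = 2289/2500 ≈ 0.915600
step 4 [2y] zero: DF = P = 879/1000 ≈ 0.879000
step 5 [2.5y] zero: DF = P = 4287/5000 ≈ 0.857400
step 6 [3y] swap r/2=806/27179: DF=(1 − 806/27179·(0.997200+0.947800+0.915600+0.879000+0.857400))/(1+806/27179) = 2097/2500 ≈ 0.838800
step 7 [3.5y] bond c/2=1/32: DF=(80629/80000 − 1/32·(0.997200+0.947800+0.915600+0.879000+0.857400+0.838800))/(1+1/32) = 4063/5000 ≈ 0.812600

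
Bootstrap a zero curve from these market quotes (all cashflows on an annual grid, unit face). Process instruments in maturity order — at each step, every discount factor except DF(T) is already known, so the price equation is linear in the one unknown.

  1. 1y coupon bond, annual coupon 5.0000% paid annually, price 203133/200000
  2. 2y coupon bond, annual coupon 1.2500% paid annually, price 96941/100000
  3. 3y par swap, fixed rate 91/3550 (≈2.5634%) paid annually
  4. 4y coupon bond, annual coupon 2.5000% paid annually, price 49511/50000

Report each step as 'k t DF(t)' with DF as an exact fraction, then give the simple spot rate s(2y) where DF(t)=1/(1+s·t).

1 1 9673/10000
2 2 1891/2000
3 3 1159/1250
4 4 1121/1250
s(2y) = (1/(1891/2000) − 1)/(2) = 109/3782 ≈ 2.8821%

step 1 [1y] bond c/1=1/20: DF=(203133/200000 − 1/20·(0))/(1+1/20) = 9673/10000 ≈ 0.967300
step 2 [2y] bond c/1=1/80: DF=(96941/100000 − 1/80·(0.967300))/(1+1/80) = 1891/2000 ≈ 0.945500
step 3 [3y] swap r/1=91/3550: DF=(1 − 91/3550·(0.967300+0.945500))/(1+91/3550) = 1159/1250 ≈ 0.927200
step 4 [4y] bond c/1=1/40: DF=(49511/50000 − 1/40·(0.967300+0.945500+0.927200))/(1+1/40) = 1121/1250 ≈ 0.896800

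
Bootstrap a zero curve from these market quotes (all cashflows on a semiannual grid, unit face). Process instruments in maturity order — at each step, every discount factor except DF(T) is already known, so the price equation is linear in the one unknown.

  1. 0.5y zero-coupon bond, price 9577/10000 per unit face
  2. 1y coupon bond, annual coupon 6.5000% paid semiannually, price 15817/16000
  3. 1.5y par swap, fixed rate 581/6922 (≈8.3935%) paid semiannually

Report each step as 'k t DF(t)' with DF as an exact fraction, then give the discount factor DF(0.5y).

step 1 [0.5y] zero: DF = P = 9577/10000 ≈ 0.957700
step 2 [1y] bond c/2=13/400: DF=(15817/16000 − 13/400·(0.957700))/(1+13/400) = 9273/10000 ≈ 0.927300
step 3 [1.5y] swap r/2=581/13844: DF=(1 − 581/13844·(0.957700+0.927300))/(1+581/13844) = 4419/5000 ≈ 0.883800

1 1/2 9577/10000
2 1 9273/10000
3 3/2 4419/5000
DF(0.5y) = 9577/10000 ≈ 0.957700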